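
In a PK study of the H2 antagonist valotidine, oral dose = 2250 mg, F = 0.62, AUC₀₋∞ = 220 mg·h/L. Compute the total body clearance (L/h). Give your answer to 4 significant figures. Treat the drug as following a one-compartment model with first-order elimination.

6.341 L/h

CL = F·Dose / AUC = 0.62 × 2250 / 220 = 6.341 L/h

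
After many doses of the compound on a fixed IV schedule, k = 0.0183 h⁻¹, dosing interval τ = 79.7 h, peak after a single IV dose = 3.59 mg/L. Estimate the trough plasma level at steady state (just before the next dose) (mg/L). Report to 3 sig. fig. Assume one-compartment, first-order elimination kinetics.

1.09 mg/L

e^(−kτ) = e^(−0.01830 × 79.7) = 0.2326
Accumulation ratio R = 1 / (1 − e^(−kτ)) = 1 / (1 − 0.2326) = 1.303
Steady-state trough = C₀ × R × e^(−kτ) = 3.59 × 1.303 × 0.2326 = 1.088 mg/L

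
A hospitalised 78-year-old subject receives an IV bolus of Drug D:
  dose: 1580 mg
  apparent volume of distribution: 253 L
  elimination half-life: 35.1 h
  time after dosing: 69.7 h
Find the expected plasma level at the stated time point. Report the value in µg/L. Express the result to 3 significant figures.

C₀ = Dose / Vd = 1580 / 253 = 6.245 mg/L
k = ln2 / t½ = 0.693147 / 35.1 = 0.01975 h⁻¹
C = C₀ · e^(−k·t) = 6.245 × e^(−0.01975 × 69.7)
  = 6.245 × 0.2524 = 1.576 mg/L
Convert: 1.576 mg/L × 1000 = 1576 µg/L

1580 µg/L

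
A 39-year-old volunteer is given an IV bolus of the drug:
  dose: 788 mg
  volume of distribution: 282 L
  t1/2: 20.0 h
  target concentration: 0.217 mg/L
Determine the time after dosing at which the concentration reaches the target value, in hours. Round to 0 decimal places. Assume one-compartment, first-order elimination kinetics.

74 h

C₀ = Dose / Vd = 788.0 / 282 = 2.794 mg/L
k = ln2 / t½ = 0.693147 / 20.0 = 0.03466 h⁻¹
t = ln(C₀ / C) / k = ln(2.794 / 0.217) / 0.03466
  = ln(12.88) / 0.03466 = 2.556 / 0.03466 = 73.74 h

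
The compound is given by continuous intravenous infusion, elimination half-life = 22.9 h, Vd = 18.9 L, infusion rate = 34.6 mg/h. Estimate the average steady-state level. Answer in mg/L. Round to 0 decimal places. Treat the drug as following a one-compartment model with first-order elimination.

k = ln2 / t½ = 0.693147 / 22.9 = 0.03027 h⁻¹
CL = k × Vd = 0.03027 × 18.9 = 0.5721 L/h
At steady state Css = R₀ / CL = 34.6 / 0.5721 = 60.48 mg/L

60 mg/L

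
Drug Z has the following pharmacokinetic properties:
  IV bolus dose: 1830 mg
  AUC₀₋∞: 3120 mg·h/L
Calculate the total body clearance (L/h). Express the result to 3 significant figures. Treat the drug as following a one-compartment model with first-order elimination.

CL = Dose / AUC = 1830 / 3120 = 0.5865 L/h

0.587 L/h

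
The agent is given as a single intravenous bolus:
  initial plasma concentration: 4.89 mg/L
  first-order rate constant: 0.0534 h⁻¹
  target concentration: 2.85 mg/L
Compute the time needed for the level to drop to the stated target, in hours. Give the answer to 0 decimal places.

10 h

t = ln(C₀ / C) / k = ln(4.890 / 2.85) / 0.05340
  = ln(1.716) / 0.05340 = 0.5400 / 0.05340 = 10.11 h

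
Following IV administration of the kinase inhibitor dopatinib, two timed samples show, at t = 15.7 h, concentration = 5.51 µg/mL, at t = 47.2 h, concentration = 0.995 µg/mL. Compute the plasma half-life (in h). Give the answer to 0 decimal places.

13 h

k = ln(C₁/C₂) / (t₂ − t₁) = ln(5.51/0.995) / (47.2 − 15.7)
  = 1.712 / 31.50 = 0.05435 h⁻¹
t½ = ln2 / k = 0.693147 / 0.05435 = 12.75 h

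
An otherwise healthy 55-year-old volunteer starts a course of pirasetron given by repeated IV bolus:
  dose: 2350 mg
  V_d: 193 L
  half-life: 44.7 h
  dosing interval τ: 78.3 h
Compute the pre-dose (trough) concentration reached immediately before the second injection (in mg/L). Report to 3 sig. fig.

3.62 mg/L

C₀ per dose = Dose / Vd = 2350 / 193 = 12.18 mg/L
k = ln2 / t½ = 0.693147 / 44.7 = 0.01551 h⁻¹
Fraction remaining after one interval: r = e^(−kτ) = e^(−0.01551 × 78.3) = 0.2969
Before dose 2, 1 dose has been given (aged 1τ).
C_trough = C₀ × r = 12.18 × 0.2969 = 3.616 mg/L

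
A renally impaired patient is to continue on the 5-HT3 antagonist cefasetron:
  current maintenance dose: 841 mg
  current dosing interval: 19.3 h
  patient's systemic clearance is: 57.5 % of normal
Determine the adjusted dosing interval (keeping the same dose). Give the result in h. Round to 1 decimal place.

33.6 h

To keep the same average steady-state level, dosing rate must scale with clearance.
CL ratio = 57.5 / 100 = 0.5750
New interval (same dose) = 19.3 / 0.5750 = 33.57 h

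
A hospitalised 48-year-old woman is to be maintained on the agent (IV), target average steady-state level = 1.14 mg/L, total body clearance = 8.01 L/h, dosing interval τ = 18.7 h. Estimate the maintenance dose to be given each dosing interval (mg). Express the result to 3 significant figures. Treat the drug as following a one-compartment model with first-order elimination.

171 mg

At steady state, Dose/τ = Css × CL.
Dose = Css × CL × τ = 1.14 × 8.010 × 18.7 = 170.8 mg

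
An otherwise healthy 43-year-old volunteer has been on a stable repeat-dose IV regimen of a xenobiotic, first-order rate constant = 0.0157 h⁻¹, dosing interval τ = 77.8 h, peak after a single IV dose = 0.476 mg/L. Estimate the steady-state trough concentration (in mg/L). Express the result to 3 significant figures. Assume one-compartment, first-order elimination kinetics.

e^(−kτ) = e^(−0.01570 × 77.8) = 0.2948
Accumulation ratio R = 1 / (1 − e^(−kτ)) = 1 / (1 − 0.2948) = 1.418
Steady-state trough = C₀ × R × e^(−kτ) = 0.476 × 1.418 × 0.2948 = 0.1990 mg/L

0.199 mg/L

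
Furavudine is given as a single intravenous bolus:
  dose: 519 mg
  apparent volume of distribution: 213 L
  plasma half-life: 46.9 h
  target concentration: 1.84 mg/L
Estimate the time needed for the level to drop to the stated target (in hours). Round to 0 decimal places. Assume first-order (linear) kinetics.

C₀ = Dose / Vd = 519.0 / 213 = 2.437 mg/L
k = ln2 / t½ = 0.693147 / 46.9 = 0.01478 h⁻¹
t = ln(C₀ / C) / k = ln(2.437 / 1.84) / 0.01478
  = ln(1.324) / 0.01478 = 0.2807 / 0.01478 = 18.99 h

19 h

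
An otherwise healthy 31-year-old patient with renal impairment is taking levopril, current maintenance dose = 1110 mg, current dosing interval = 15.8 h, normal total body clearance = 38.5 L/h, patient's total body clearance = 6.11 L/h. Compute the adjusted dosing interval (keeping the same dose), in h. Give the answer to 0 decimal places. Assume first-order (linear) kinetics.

100 h

To keep the same average steady-state level, dosing rate must scale with clearance.
CL ratio = 6.11 / 38.5 = 0.1587
New interval (same dose) = 15.8 / 0.1587 = 99.56 h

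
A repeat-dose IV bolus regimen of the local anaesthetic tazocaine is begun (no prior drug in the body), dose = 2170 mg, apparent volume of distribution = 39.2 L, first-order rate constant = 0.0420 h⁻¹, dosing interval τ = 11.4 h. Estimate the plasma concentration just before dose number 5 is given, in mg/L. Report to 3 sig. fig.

76.9 mg/L

C₀ per dose = Dose / Vd = 2170 / 39.2 = 55.36 mg/L
Fraction remaining after one interval: r = e^(−kτ) = e^(−0.04200 × 11.4) = 0.6195
Before dose 5, 4 doses have been given (aged 1τ, 2τ, 3τ, 4τ).
C_trough = C₀ × (r + r² + … + r^4) = C₀ × r(1−r^4)/(1−r)
        = 55.36 × 0.6195 × (1 − 0.1473) / (1 − 0.6195) = 76.86 mg/L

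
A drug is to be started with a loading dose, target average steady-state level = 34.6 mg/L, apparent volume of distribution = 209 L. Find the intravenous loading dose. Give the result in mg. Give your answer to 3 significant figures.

7230 mg

LD = Css × Vd = 34.6 × 209 = 7231 mg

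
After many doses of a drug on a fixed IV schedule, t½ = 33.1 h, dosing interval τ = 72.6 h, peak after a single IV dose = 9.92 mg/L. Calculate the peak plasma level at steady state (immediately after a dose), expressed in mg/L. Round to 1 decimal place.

k = ln2 / t½ = 0.693147 / 33.1 = 0.02094 h⁻¹
e^(−kτ) = e^(−0.02094 × 72.6) = 0.2187
Accumulation ratio R = 1 / (1 − e^(−kτ)) = 1 / (1 − 0.2187) = 1.280
Steady-state peak = C₀ × R = 9.92 × 1.280 = 12.70 mg/L

12.7 mg/L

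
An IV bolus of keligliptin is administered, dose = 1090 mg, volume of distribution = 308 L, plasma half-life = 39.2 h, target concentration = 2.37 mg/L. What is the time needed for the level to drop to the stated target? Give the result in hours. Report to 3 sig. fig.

22.7 h

C₀ = Dose / Vd = 1090 / 308 = 3.539 mg/L
k = ln2 / t½ = 0.693147 / 39.2 = 0.01768 h⁻¹
t = ln(C₀ / C) / k = ln(3.539 / 2.37) / 0.01768
  = ln(1.493) / 0.01768 = 0.4008 / 0.01768 = 22.67 h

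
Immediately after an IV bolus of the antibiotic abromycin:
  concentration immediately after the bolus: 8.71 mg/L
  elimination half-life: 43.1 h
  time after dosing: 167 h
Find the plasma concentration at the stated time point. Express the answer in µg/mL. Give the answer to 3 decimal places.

0.594 µg/mL

k = ln2 / t½ = 0.693147 / 43.1 = 0.01608 h⁻¹
C = C₀ · e^(−k·t) = 8.710 × e^(−0.01608 × 167)
  = 8.710 × 0.06820 = 0.5940 mg/L
(0.5940 mg/L = 0.5940 µg/mL)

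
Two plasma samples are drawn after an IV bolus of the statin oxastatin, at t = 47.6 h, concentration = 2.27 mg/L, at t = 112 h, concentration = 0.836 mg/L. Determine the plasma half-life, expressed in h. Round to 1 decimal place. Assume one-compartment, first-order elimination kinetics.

44.7 h

k = ln(C₁/C₂) / (t₂ − t₁) = ln(2.27/0.836) / (112 − 47.6)
  = 0.9989 / 64.40 = 0.01551 h⁻¹
t½ = ln2 / k = 0.693147 / 0.01551 = 44.69 h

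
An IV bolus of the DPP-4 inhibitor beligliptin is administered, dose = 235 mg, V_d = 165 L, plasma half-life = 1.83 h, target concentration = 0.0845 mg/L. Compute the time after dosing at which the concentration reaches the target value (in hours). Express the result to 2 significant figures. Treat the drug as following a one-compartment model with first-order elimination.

C₀ = Dose / Vd = 235.0 / 165 = 1.424 mg/L
k = ln2 / t½ = 0.693147 / 1.83 = 0.3788 h⁻¹
t = ln(C₀ / C) / k = ln(1.424 / 0.0845) / 0.3788
  = ln(16.85) / 0.3788 = 2.824 / 0.3788 = 7.455 h

7.5 h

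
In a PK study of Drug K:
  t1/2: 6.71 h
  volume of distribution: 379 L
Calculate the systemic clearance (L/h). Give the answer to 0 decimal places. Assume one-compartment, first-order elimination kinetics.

39 L/h

k = ln2 / t½ = 0.693147 / 6.71 = 0.1033 h⁻¹
CL = k × Vd = 0.1033 × 379 = 39.15 L/h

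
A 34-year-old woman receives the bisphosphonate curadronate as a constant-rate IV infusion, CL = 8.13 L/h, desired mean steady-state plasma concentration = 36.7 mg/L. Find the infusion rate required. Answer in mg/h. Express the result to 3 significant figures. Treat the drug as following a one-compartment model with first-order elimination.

At steady state, infusion rate R₀ = Css × CL = 36.7 × 8.130 = 298.4 mg/h

298 mg/h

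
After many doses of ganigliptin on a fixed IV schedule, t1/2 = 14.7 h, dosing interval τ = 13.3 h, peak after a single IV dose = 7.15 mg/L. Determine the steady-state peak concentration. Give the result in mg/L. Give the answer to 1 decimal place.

15.3 mg/L

k = ln2 / t½ = 0.693147 / 14.7 = 0.04715 h⁻¹
e^(−kτ) = e^(−0.04715 × 13.3) = 0.5341
Accumulation ratio R = 1 / (1 − e^(−kτ)) = 1 / (1 − 0.5341) = 2.146
Steady-state peak = C₀ × R = 7.15 × 2.146 = 15.34 mg/L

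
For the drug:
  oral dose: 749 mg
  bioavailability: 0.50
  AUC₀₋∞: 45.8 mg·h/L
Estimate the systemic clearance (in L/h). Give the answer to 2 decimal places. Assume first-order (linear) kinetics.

CL = F·Dose / AUC = 0.50 × 749 / 45.8 = 8.177 L/h

8.18 L/h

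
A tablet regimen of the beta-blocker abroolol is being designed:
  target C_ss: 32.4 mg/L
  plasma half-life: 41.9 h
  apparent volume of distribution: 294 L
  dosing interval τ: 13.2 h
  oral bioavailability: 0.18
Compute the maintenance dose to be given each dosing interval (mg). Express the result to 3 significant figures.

k = ln2 / t½ = 0.693147 / 41.9 = 0.01654 h⁻¹
CL = k × Vd = 0.01654 × 294 = 4.863 L/h
At steady state, F × (Dose/τ) = Css × CL.
Dose = Css × CL × τ / F = 32.4 × 4.863 × 13.2 / 0.18 = 11550 mg

11600 mg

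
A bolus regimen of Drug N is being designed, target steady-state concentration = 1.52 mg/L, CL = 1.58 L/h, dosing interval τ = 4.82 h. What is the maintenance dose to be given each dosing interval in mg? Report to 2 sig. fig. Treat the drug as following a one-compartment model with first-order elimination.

12 mg

At steady state, Dose/τ = Css × CL.
Dose = Css × CL × τ = 1.52 × 1.580 × 4.82 = 11.58 mg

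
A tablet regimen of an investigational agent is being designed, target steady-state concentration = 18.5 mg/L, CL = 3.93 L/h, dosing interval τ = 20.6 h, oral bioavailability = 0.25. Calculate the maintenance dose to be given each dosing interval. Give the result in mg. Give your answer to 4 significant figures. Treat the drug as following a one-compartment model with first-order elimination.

At steady state, F × (Dose/τ) = Css × CL.
Dose = Css × CL × τ / F = 18.5 × 3.930 × 20.6 / 0.25 = 5991 mg

5991 mg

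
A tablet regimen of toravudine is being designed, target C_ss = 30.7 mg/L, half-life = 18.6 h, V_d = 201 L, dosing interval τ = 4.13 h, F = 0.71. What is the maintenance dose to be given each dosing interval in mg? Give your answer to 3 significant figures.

k = ln2 / t½ = 0.693147 / 18.6 = 0.03727 h⁻¹
CL = k × Vd = 0.03727 × 201 = 7.491 L/h
At steady state, F × (Dose/τ) = Css × CL.
Dose = Css × CL × τ / F = 30.7 × 7.491 × 4.13 / 0.71 = 1338 mg

1340 mg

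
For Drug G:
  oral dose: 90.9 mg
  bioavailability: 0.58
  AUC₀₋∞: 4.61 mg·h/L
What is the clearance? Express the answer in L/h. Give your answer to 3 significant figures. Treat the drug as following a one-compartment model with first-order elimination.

11.4 L/h

CL = F·Dose / AUC = 0.58 × 90.9 / 4.61 = 11.44 L/h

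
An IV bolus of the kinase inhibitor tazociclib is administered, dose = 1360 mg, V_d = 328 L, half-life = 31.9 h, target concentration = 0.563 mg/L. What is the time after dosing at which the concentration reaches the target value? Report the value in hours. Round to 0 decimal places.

92 h

C₀ = Dose / Vd = 1360 / 328 = 4.146 mg/L
k = ln2 / t½ = 0.693147 / 31.9 = 0.02173 h⁻¹
t = ln(C₀ / C) / k = ln(4.146 / 0.563) / 0.02173
  = ln(7.364) / 0.02173 = 1.997 / 0.02173 = 91.90 h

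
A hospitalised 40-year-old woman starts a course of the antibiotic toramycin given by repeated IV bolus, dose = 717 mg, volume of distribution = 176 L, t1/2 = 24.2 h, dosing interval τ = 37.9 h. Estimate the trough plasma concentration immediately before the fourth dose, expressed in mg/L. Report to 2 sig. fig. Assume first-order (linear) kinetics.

C₀ per dose = Dose / Vd = 717 / 176 = 4.074 mg/L
k = ln2 / t½ = 0.693147 / 24.2 = 0.02864 h⁻¹
Fraction remaining after one interval: r = e^(−kτ) = e^(−0.02864 × 37.9) = 0.3377
Before dose 4, 3 doses have been given (aged 1τ, 2τ, 3τ).
C_trough = C₀ × (r + r² + … + r^3) = C₀ × r(1−r^3)/(1−r)
        = 4.074 × 0.3377 × (1 − 0.03851) / (1 − 0.3377) = 1.997 mg/L

2.0 mg/L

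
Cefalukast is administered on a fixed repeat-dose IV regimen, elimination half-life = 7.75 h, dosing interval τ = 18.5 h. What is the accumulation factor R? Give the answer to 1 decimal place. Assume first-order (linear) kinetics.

1.2

k = ln2 / t½ = 0.693147 / 7.75 = 0.08944 h⁻¹
e^(−kτ) = e^(−0.08944 × 18.5) = 0.1912
Accumulation ratio R = 1 / (1 − e^(−kτ)) = 1 / (1 − 0.1912) = 1.236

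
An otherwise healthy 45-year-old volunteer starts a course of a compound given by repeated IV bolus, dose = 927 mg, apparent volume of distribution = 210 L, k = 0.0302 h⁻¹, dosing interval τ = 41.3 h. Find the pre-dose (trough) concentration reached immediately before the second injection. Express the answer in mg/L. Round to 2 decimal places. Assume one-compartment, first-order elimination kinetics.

1.27 mg/L

C₀ per dose = Dose / Vd = 927 / 210 = 4.414 mg/L
Fraction remaining after one interval: r = e^(−kτ) = e^(−0.03020 × 41.3) = 0.2873
Before dose 2, 1 dose has been given (aged 1τ).
C_trough = C₀ × r = 4.414 × 0.2873 = 1.268 mg/L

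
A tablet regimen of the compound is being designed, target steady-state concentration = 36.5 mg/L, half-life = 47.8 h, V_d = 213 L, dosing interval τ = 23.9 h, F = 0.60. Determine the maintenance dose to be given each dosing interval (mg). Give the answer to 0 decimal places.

k = ln2 / t½ = 0.693147 / 47.8 = 0.01450 h⁻¹
CL = k × Vd = 0.01450 × 213 = 3.089 L/h
At steady state, F × (Dose/τ) = Css × CL.
Dose = Css × CL × τ / F = 36.5 × 3.089 × 23.9 / 0.60 = 4491 mg

4491 mg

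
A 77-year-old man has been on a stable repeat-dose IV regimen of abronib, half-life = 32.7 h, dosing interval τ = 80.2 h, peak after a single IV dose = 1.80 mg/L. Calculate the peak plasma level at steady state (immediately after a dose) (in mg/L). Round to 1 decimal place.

k = ln2 / t½ = 0.693147 / 32.7 = 0.02120 h⁻¹
e^(−kτ) = e^(−0.02120 × 80.2) = 0.1826
Accumulation ratio R = 1 / (1 − e^(−kτ)) = 1 / (1 − 0.1826) = 1.223
Steady-state peak = C₀ × R = 1.80 × 1.223 = 2.201 mg/L

2.2 mg/L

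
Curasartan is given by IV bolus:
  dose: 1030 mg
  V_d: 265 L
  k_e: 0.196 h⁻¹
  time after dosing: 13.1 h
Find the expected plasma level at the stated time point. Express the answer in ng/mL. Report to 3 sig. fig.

298 ng/mL

C₀ = Dose / Vd = 1030 / 265 = 3.887 mg/L
C = C₀ · e^(−k·t) = 3.887 × e^(−0.1960 × 13.1)
  = 3.887 × 0.07672 = 0.2982 mg/L
Convert: 0.2982 mg/L × 1000 = 298.2 ng/mL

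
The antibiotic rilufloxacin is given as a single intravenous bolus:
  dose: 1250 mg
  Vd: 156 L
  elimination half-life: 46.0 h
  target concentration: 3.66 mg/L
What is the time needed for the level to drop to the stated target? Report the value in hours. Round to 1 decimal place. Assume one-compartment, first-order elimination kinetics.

C₀ = Dose / Vd = 1250 / 156 = 8.013 mg/L
k = ln2 / t½ = 0.693147 / 46.0 = 0.01507 h⁻¹
t = ln(C₀ / C) / k = ln(8.013 / 3.66) / 0.01507
  = ln(2.189) / 0.01507 = 0.7834 / 0.01507 = 51.98 h

52.0 h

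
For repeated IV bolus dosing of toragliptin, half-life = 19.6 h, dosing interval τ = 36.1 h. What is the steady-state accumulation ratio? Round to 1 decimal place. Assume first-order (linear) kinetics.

1.4

k = ln2 / t½ = 0.693147 / 19.6 = 0.03536 h⁻¹
e^(−kτ) = e^(−0.03536 × 36.1) = 0.2790
Accumulation ratio R = 1 / (1 − e^(−kτ)) = 1 / (1 − 0.2790) = 1.387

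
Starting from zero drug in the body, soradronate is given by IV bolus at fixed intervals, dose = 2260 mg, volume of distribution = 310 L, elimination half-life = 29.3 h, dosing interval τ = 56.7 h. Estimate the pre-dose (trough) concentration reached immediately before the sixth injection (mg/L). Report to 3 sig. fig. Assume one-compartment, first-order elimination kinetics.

C₀ per dose = Dose / Vd = 2260 / 310 = 7.290 mg/L
k = ln2 / t½ = 0.693147 / 29.3 = 0.02366 h⁻¹
Fraction remaining after one interval: r = e^(−kτ) = e^(−0.02366 × 56.7) = 0.2614
Before dose 6, 5 doses have been given (aged 1τ, 2τ, 3τ, 4τ, 5τ).
C_trough = C₀ × (r + r² + … + r^5) = C₀ × r(1−r^5)/(1−r)
        = 7.290 × 0.2614 × (1 − 0.001220) / (1 − 0.2614) = 2.577 mg/L

2.58 mg/L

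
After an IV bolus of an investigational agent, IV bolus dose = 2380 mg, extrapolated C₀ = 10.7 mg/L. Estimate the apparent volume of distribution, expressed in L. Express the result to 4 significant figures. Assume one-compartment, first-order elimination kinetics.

Vd = Dose / C₀ = 2380 / 10.7 = 222.4 L

222.4 L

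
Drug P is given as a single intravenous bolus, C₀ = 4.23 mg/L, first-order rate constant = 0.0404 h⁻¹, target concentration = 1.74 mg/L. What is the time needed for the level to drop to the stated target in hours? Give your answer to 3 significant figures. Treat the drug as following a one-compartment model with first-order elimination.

22.0 h

t = ln(C₀ / C) / k = ln(4.230 / 1.74) / 0.04040
  = ln(2.431) / 0.04040 = 0.8883 / 0.04040 = 21.99 h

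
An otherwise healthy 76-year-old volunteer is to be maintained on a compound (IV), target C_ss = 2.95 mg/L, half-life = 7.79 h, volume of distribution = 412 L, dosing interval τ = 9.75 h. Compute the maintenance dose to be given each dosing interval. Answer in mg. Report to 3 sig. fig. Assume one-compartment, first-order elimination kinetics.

1050 mg

k = ln2 / t½ = 0.693147 / 7.79 = 0.08898 h⁻¹
CL = k × Vd = 0.08898 × 412 = 36.66 L/h
At steady state, Dose/τ = Css × CL.
Dose = Css × CL × τ = 2.95 × 36.66 × 9.75 = 1054 mg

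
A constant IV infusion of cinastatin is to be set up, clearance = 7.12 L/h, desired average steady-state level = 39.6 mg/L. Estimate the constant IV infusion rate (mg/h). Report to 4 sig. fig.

At steady state, infusion rate R₀ = Css × CL = 39.6 × 7.120 = 282.0 mg/h

282.0 mg/h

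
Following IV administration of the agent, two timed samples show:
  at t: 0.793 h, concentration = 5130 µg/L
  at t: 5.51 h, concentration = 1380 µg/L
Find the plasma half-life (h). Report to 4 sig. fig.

2.490 h

k = ln(C₁/C₂) / (t₂ − t₁) = ln(5130/1380) / (5.51 − 0.793)
  = 1.313 / 4.717 = 0.2784 h⁻¹
t½ = ln2 / k = 0.693147 / 0.2784 = 2.490 h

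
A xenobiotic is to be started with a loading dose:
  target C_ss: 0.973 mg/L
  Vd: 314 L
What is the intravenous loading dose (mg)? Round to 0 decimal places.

LD = Css × Vd = 0.973 × 314 = 305.5 mg

306 mg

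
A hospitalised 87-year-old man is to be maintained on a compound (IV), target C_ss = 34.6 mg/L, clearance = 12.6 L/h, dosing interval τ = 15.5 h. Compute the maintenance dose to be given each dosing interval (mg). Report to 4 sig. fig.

6757 mg

At steady state, Dose/τ = Css × CL.
Dose = Css × CL × τ = 34.6 × 12.60 × 15.5 = 6757 mg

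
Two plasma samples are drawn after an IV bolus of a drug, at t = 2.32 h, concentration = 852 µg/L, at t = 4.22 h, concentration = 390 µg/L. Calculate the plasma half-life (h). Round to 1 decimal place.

1.7 h

k = ln(C₁/C₂) / (t₂ − t₁) = ln(852/390) / (4.22 − 2.32)
  = 0.7814 / 1.900 = 0.4113 h⁻¹
t½ = ln2 / k = 0.693147 / 0.4113 = 1.685 h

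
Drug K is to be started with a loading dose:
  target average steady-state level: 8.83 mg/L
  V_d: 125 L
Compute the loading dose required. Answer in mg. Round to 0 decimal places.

1104 mg

LD = Css × Vd = 8.83 × 125 = 1104 mg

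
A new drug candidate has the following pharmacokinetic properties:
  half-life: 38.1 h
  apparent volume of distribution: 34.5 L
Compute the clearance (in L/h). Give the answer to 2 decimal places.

0.63 L/h

k = ln2 / t½ = 0.693147 / 38.1 = 0.01819 h⁻¹
CL = k × Vd = 0.01819 × 34.5 = 0.6276 L/h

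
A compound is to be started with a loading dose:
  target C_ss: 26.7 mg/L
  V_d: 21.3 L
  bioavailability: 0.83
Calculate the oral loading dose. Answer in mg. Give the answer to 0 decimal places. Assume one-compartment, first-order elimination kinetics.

685 mg

LD = Css × Vd / F = 26.7 × 21.3 / 0.83 = 685.2 mg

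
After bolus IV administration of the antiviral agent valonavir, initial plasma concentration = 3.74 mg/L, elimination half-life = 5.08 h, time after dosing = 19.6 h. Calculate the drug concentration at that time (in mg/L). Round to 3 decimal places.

k = ln2 / t½ = 0.693147 / 5.08 = 0.1364 h⁻¹
C = C₀ · e^(−k·t) = 3.740 × e^(−0.1364 × 19.6)
  = 3.740 × 0.06901 = 0.2581 mg/L

0.258 mg/L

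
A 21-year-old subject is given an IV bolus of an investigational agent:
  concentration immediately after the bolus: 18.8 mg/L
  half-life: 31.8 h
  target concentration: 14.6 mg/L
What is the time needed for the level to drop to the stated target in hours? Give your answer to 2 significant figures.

12 h

k = ln2 / t½ = 0.693147 / 31.8 = 0.02180 h⁻¹
t = ln(C₀ / C) / k = ln(18.80 / 14.6) / 0.02180
  = ln(1.288) / 0.02180 = 0.2531 / 0.02180 = 11.61 h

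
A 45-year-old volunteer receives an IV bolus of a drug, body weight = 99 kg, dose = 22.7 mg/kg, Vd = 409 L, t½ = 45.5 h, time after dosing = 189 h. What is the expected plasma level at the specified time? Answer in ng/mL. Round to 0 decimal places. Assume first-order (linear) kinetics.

309 ng/mL

Total dose = 22.7 × 99 = 2247 mg
C₀ = Dose / Vd = 2247 / 409 = 5.494 mg/L
k = ln2 / t½ = 0.693147 / 45.5 = 0.01523 h⁻¹
C = C₀ · e^(−k·t) = 5.494 × e^(−0.01523 × 189)
  = 5.494 × 0.05622 = 0.3089 mg/L
Convert: 0.3089 mg/L × 1000 = 308.9 ng/mL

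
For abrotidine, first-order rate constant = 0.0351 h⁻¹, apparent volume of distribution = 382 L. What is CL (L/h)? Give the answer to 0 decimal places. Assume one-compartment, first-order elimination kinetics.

13 L/h

CL = k × Vd = 0.0351 × 382 = 13.41 L/h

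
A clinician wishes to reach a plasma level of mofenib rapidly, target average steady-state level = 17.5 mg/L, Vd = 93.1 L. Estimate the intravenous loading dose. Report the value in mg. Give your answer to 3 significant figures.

1630 mg

LD = Css × Vd = 17.5 × 93.1 = 1629 mg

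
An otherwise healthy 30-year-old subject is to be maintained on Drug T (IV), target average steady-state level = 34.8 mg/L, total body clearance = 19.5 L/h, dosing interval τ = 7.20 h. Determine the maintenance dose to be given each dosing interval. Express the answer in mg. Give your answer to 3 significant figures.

At steady state, Dose/τ = Css × CL.
Dose = Css × CL × τ = 34.8 × 19.50 × 7.20 = 4886 mg

4890 mg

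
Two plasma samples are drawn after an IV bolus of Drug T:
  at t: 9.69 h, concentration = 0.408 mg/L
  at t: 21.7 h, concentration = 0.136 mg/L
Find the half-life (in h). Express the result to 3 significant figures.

k = ln(C₁/C₂) / (t₂ − t₁) = ln(0.408/0.136) / (21.7 − 9.69)
  = 1.099 / 12.01 = 0.09151 h⁻¹
t½ = ln2 / k = 0.693147 / 0.09151 = 7.575 h

7.58 h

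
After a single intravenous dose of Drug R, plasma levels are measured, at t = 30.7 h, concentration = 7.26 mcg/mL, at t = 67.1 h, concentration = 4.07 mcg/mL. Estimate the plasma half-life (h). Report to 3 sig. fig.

k = ln(C₁/C₂) / (t₂ − t₁) = ln(7.26/4.07) / (67.1 − 30.7)
  = 0.5787 / 36.40 = 0.01590 h⁻¹
t½ = ln2 / k = 0.693147 / 0.01590 = 43.59 h

43.6 h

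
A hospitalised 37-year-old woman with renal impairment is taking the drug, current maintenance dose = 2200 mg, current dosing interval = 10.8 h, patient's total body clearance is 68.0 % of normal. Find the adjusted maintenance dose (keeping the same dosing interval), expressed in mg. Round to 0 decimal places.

1496 mg

To keep the same average steady-state level, dosing rate must scale with clearance.
CL ratio = 68.0 / 100 = 0.6800
New dose (same interval) = 2200 × 0.6800 = 1496 mg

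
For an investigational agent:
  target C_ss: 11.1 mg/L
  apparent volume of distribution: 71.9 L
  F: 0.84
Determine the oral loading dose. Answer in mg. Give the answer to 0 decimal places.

950 mg

LD = Css × Vd / F = 11.1 × 71.9 / 0.84 = 950.1 mg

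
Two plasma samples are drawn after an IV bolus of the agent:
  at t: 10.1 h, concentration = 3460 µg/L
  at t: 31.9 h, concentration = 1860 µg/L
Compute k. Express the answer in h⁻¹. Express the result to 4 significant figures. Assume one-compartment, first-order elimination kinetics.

0.02847 h⁻¹

k = ln(C₁/C₂) / (t₂ − t₁) = ln(3460/1860) / (31.9 − 10.1)
  = 0.6207 / 21.80 = 0.02847 h⁻¹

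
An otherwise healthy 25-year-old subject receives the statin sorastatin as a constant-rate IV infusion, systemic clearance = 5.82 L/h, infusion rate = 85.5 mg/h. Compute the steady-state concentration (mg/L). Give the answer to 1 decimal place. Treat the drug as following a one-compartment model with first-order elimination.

14.7 mg/L

At steady state Css = R₀ / CL = 85.5 / 5.820 = 14.69 mg/L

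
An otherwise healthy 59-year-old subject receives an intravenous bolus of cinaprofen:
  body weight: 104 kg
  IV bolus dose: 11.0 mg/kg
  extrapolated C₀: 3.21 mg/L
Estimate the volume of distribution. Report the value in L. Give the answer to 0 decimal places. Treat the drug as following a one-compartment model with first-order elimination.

Dose = 11.0 × 104 = 1144 mg
Vd = Dose / C₀ = 1144 / 3.21 = 356.4 L

356 L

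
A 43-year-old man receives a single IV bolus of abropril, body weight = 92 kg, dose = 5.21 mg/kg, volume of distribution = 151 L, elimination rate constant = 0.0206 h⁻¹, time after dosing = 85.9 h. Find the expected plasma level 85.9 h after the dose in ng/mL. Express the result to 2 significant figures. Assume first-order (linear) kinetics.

540 ng/mL

Total dose = 5.21 × 92 = 479.3 mg
C₀ = Dose / Vd = 479.3 / 151 = 3.174 mg/L
C = C₀ · e^(−k·t) = 3.174 × e^(−0.02060 × 85.9)
  = 3.174 × 0.1704 = 0.5408 mg/L
Convert: 0.5408 mg/L × 1000 = 540.8 ng/mL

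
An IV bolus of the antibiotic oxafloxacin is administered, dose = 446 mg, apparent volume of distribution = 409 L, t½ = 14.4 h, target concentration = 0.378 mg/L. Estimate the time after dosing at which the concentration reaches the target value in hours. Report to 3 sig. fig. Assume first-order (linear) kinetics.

C₀ = Dose / Vd = 446.0 / 409 = 1.090 mg/L
k = ln2 / t½ = 0.693147 / 14.4 = 0.04814 h⁻¹
t = ln(C₀ / C) / k = ln(1.090 / 0.378) / 0.04814
  = ln(2.884) / 0.04814 = 1.059 / 0.04814 = 22.00 h

22.0 h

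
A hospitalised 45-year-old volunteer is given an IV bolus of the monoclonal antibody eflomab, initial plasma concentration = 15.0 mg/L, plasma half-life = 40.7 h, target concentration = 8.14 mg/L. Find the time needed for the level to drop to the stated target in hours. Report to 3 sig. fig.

k = ln2 / t½ = 0.693147 / 40.7 = 0.01703 h⁻¹
t = ln(C₀ / C) / k = ln(15.00 / 8.14) / 0.01703
  = ln(1.843) / 0.01703 = 0.6114 / 0.01703 = 35.90 h

35.9 h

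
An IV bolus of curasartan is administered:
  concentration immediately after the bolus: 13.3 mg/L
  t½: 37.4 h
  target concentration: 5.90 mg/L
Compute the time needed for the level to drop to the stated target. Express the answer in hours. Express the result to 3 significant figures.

43.9 h

k = ln2 / t½ = 0.693147 / 37.4 = 0.01853 h⁻¹
t = ln(C₀ / C) / k = ln(13.30 / 5.90) / 0.01853
  = ln(2.254) / 0.01853 = 0.8127 / 0.01853 = 43.86 h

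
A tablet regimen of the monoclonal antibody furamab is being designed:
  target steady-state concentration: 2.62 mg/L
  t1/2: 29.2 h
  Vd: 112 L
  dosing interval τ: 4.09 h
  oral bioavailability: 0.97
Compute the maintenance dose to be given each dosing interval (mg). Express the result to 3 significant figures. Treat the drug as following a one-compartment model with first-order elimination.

k = ln2 / t½ = 0.693147 / 29.2 = 0.02374 h⁻¹
CL = k × Vd = 0.02374 × 112 = 2.659 L/h
At steady state, F × (Dose/τ) = Css × CL.
Dose = Css × CL × τ / F = 2.62 × 2.659 × 4.09 / 0.97 = 29.37 mg

29.4 mg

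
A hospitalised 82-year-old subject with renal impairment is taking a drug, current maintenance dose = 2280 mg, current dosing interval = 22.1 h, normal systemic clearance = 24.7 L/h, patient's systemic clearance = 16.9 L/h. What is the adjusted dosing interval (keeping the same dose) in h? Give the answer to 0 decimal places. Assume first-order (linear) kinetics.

32 h

To keep the same average steady-state level, dosing rate must scale with clearance.
CL ratio = 16.9 / 24.7 = 0.6842
New interval (same dose) = 22.1 / 0.6842 = 32.30 h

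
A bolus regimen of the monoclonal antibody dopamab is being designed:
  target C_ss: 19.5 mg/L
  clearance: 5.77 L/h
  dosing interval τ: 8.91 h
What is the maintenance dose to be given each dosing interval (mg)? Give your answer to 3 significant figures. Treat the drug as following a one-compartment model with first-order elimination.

At steady state, Dose/τ = Css × CL.
Dose = Css × CL × τ = 19.5 × 5.770 × 8.91 = 1003 mg

1000 mg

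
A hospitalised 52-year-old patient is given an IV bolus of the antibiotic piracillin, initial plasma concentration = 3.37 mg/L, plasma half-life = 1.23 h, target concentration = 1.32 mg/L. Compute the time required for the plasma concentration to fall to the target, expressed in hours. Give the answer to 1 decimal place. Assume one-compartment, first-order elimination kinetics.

1.7 h

k = ln2 / t½ = 0.693147 / 1.23 = 0.5635 h⁻¹
t = ln(C₀ / C) / k = ln(3.370 / 1.32) / 0.5635
  = ln(2.553) / 0.5635 = 0.9373 / 0.5635 = 1.663 h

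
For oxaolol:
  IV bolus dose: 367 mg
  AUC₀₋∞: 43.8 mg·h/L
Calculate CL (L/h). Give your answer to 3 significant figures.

CL = Dose / AUC = 367 / 43.8 = 8.379 L/h

8.38 L/h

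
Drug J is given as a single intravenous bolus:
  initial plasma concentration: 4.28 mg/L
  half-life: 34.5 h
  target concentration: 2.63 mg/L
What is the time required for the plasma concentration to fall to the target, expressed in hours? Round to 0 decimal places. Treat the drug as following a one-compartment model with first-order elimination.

24 h

k = ln2 / t½ = 0.693147 / 34.5 = 0.02009 h⁻¹
t = ln(C₀ / C) / k = ln(4.280 / 2.63) / 0.02009
  = ln(1.627) / 0.02009 = 0.4867 / 0.02009 = 24.23 h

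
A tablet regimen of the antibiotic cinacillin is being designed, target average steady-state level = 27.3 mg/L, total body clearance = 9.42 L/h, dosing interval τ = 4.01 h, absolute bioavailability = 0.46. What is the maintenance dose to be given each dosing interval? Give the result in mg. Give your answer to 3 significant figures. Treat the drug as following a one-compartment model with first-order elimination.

2240 mg

At steady state, F × (Dose/τ) = Css × CL.
Dose = Css × CL × τ / F = 27.3 × 9.420 × 4.01 / 0.46 = 2242 mg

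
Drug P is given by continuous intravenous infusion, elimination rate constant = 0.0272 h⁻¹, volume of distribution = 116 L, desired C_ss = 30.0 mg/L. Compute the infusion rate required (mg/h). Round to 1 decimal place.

CL = k × Vd = 0.02720 × 116 = 3.155 L/h
At steady state, infusion rate R₀ = Css × CL = 30.0 × 3.155 = 94.65 mg/h

94.7 mg/h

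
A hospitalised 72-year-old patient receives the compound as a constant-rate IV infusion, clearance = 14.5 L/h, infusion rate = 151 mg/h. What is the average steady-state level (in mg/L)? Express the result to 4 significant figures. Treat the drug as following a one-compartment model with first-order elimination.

10.41 mg/L

At steady state Css = R₀ / CL = 151 / 14.50 = 10.41 mg/L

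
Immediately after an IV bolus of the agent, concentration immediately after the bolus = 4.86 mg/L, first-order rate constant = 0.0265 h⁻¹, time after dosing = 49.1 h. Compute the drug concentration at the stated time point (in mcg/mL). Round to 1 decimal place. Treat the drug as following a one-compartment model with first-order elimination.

C = C₀ · e^(−k·t) = 4.860 × e^(−0.02650 × 49.1)
  = 4.860 × 0.2722 = 1.323 mg/L
(1.323 mg/L = 1.323 mcg/mL)

1.3 mcg/mL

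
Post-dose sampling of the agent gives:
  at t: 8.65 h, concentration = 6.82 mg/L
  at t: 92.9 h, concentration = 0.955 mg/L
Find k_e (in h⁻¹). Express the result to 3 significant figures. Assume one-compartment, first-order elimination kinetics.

k = ln(C₁/C₂) / (t₂ − t₁) = ln(6.82/0.955) / (92.9 − 8.65)
  = 1.966 / 84.25 = 0.02334 h⁻¹

0.0233 h⁻¹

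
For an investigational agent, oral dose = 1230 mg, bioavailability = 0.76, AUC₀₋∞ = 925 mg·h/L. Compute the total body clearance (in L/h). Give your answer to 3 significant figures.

1.01 L/h

CL = F·Dose / AUC = 0.76 × 1230 / 925 = 1.011 L/h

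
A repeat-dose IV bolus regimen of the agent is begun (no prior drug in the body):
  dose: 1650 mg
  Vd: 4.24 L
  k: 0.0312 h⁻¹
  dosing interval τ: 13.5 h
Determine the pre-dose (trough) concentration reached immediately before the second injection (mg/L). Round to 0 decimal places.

255 mg/L

C₀ per dose = Dose / Vd = 1650 / 4.24 = 389.2 mg/L
Fraction remaining after one interval: r = e^(−kτ) = e^(−0.03120 × 13.5) = 0.6563
Before dose 2, 1 dose has been given (aged 1τ).
C_trough = C₀ × r = 389.2 × 0.6563 = 255.4 mg/L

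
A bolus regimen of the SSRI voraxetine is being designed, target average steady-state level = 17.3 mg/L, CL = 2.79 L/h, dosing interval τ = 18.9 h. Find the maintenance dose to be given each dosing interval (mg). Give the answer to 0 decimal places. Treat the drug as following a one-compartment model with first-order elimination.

At steady state, Dose/τ = Css × CL.
Dose = Css × CL × τ = 17.3 × 2.790 × 18.9 = 912.2 mg

912 mg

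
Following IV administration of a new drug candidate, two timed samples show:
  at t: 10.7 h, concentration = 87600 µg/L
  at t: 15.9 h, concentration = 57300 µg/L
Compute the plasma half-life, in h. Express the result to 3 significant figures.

k = ln(C₁/C₂) / (t₂ − t₁) = ln(87600/57300) / (15.9 − 10.7)
  = 0.4245 / 5.200 = 0.08163 h⁻¹
t½ = ln2 / k = 0.693147 / 0.08163 = 8.491 h

8.49 h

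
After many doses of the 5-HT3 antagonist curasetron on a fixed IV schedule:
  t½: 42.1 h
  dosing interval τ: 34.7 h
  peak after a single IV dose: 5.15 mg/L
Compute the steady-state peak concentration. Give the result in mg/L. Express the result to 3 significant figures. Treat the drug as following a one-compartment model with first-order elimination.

k = ln2 / t½ = 0.693147 / 42.1 = 0.01646 h⁻¹
e^(−kτ) = e^(−0.01646 × 34.7) = 0.5649
Accumulation ratio R = 1 / (1 − e^(−kτ)) = 1 / (1 − 0.5649) = 2.298
Steady-state peak = C₀ × R = 5.15 × 2.298 = 11.83 mg/L

11.8 mg/L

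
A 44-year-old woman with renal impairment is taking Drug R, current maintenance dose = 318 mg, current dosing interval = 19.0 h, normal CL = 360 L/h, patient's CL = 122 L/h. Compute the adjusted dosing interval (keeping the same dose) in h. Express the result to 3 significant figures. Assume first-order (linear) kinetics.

56.1 h

To keep the same average steady-state level, dosing rate must scale with clearance.
CL ratio = 122 / 360 = 0.3389
New interval (same dose) = 19.0 / 0.3389 = 56.06 h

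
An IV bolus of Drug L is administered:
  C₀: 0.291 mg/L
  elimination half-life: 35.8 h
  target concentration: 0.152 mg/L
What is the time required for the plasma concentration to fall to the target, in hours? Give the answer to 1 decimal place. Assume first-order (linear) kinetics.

k = ln2 / t½ = 0.693147 / 35.8 = 0.01936 h⁻¹
t = ln(C₀ / C) / k = ln(0.2910 / 0.152) / 0.01936
  = ln(1.914) / 0.01936 = 0.6492 / 0.01936 = 33.53 h

33.5 h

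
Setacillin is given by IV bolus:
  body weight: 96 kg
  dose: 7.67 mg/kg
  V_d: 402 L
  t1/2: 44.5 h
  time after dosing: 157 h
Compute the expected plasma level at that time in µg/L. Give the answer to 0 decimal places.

159 µg/L

Total dose = 7.67 × 96 = 736.3 mg
C₀ = Dose / Vd = 736.3 / 402 = 1.832 mg/L
k = ln2 / t½ = 0.693147 / 44.5 = 0.01558 h⁻¹
C = C₀ · e^(−k·t) = 1.832 × e^(−0.01558 × 157)
  = 1.832 × 0.08663 = 0.1587 mg/L
Convert: 0.1587 mg/L × 1000 = 158.7 µg/L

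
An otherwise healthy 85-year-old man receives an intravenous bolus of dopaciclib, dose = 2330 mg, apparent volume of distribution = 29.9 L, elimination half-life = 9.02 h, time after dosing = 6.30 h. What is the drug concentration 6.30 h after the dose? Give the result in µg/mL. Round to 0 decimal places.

48 µg/mL

C₀ = Dose / Vd = 2330 / 29.9 = 77.93 mg/L
k = ln2 / t½ = 0.693147 / 9.02 = 0.07685 h⁻¹
C = C₀ · e^(−k·t) = 77.93 × e^(−0.07685 × 6.30)
  = 77.93 × 0.6162 = 48.02 mg/L
(48.02 mg/L = 48.02 µg/mL)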